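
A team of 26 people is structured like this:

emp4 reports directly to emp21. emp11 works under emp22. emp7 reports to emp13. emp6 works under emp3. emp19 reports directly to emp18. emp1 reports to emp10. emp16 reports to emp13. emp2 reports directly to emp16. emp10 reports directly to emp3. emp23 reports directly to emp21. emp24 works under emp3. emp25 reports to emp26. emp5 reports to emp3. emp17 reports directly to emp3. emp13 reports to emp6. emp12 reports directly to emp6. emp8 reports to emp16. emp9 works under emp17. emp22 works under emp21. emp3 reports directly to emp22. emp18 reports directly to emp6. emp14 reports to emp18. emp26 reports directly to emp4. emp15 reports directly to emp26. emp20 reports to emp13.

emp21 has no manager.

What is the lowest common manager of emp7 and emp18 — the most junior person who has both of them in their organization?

emp6

emp7's chain of managers is emp13, emp6, emp3, emp22, emp21. emp18's chain of managers is emp6, emp3, emp22, emp21. The first manager that appears in both chains is emp6.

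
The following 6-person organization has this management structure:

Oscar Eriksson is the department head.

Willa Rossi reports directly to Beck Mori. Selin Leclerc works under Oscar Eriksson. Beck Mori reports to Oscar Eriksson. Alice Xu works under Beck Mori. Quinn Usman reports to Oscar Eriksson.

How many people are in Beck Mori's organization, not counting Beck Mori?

2

Beck Mori directly manages Willa Rossi, Alice Xu. Willa Rossi has no reports. Alice Xu has no reports. So Beck Mori's organization is 2 direct reports plus everyone under them: 1 + 1 = 2.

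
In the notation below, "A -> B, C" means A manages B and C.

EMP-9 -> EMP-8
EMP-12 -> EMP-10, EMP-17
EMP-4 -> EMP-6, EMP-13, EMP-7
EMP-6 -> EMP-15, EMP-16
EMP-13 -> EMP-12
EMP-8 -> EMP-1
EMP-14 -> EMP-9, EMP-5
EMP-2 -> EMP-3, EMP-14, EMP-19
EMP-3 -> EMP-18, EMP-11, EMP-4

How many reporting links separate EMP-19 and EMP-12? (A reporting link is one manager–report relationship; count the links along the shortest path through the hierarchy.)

5

EMP-19 is 1 level below EMP-2, and EMP-12 is 4 levels below EMP-2 (their lowest common manager). The shortest path runs up from EMP-19 to EMP-2 and back down to EMP-12: 1 + 4 = 5 links.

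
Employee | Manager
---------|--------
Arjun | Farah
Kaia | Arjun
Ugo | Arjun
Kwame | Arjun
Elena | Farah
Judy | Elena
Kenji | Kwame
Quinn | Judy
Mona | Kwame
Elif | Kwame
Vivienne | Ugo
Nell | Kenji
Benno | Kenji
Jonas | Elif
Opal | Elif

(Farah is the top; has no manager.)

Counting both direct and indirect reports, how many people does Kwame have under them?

7

Kwame directly manages Kenji, Mona, Elif. Under Kenji: Benno, Nell (2). Mona has no reports. Under Elif: Opal, Jonas (2). So Kwame's organization is 3 direct reports plus everyone under them: 3 + 1 + 3 = 7.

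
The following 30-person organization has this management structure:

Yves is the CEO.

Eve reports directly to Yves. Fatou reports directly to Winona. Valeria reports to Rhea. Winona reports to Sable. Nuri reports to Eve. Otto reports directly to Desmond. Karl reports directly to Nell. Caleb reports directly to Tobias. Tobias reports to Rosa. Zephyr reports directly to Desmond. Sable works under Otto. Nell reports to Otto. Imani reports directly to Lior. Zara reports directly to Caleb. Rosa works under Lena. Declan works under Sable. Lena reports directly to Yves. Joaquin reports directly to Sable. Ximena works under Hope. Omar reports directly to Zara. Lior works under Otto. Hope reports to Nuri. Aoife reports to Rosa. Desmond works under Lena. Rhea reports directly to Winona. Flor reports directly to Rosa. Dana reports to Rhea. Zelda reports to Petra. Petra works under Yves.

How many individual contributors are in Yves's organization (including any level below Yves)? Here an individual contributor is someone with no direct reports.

13

The people in Yves's organization with no one reporting to them are Zelda, Zephyr, Karl, Imani, Declan, Valeria, Dana, Fatou, Joaquin, Flor, Omar, Aoife, Ximena. That is 13.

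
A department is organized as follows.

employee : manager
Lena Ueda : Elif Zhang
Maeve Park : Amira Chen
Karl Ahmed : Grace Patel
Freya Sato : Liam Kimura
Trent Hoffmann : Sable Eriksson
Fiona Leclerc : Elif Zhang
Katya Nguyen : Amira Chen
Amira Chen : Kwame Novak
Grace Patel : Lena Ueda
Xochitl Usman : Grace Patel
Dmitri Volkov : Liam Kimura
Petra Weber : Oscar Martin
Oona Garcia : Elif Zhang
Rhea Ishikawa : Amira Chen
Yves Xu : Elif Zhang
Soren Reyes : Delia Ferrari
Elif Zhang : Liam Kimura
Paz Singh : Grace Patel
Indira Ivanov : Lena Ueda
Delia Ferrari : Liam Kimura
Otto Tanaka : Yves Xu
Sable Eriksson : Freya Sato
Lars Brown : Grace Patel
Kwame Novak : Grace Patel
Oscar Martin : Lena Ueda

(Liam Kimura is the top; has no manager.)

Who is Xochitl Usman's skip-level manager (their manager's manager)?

Xochitl Usman reports to Grace Patel, and Grace Patel reports to Lena Ueda. So Xochitl Usman's skip-level manager is Lena Ueda.

Lena Ueda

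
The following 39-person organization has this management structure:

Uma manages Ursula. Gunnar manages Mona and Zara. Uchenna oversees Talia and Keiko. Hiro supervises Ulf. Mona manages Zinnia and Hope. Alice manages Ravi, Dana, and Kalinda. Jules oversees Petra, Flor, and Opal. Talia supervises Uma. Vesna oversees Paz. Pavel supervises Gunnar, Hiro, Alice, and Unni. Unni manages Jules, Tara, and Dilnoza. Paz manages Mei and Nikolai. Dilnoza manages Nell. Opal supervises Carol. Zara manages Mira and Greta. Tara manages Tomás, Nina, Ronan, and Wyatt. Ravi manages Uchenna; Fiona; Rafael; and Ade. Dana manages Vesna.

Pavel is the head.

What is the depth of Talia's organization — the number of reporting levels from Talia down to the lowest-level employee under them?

The longest chain under Talia runs Talia → Uma → Ursula, which is 2 levels below Talia.

2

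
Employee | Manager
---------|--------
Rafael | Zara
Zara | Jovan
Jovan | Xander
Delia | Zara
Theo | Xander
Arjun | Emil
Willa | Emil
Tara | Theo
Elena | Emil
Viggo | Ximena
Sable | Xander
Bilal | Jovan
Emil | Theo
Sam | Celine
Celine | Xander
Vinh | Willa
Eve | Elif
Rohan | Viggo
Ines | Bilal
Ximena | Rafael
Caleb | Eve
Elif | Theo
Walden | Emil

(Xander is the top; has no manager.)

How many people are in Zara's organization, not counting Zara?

Zara directly manages Rafael, Delia. Under Rafael: Ximena, Viggo, Rohan (3). Delia has no reports. So Zara's organization is 2 direct reports plus everyone under them: 4 + 1 = 5.

5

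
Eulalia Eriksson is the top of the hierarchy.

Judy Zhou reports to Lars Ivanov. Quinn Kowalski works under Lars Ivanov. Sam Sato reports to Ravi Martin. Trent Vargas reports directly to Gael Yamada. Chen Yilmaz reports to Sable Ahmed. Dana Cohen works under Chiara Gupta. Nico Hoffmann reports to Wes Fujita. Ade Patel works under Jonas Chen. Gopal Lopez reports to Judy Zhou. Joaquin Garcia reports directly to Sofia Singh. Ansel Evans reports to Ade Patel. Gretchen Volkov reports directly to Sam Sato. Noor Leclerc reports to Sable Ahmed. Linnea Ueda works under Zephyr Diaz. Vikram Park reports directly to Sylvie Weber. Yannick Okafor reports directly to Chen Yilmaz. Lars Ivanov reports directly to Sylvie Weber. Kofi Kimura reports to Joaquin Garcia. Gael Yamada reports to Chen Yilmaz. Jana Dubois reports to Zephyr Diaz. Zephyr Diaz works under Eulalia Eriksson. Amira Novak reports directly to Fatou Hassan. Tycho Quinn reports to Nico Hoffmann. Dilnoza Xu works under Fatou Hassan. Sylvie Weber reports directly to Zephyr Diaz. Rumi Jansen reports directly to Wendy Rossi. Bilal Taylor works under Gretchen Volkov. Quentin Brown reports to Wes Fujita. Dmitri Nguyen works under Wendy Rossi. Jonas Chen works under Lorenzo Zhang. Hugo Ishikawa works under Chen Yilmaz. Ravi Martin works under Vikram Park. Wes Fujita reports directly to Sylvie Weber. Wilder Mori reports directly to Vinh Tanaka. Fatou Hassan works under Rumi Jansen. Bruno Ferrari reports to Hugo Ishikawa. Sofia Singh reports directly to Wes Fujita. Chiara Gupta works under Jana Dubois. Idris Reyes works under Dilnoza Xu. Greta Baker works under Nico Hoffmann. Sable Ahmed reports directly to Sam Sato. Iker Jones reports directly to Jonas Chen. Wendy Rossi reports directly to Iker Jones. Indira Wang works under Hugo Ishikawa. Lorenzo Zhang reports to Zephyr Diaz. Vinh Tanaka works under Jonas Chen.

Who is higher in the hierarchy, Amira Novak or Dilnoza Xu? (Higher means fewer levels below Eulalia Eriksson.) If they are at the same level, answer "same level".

Both Amira Novak and Dilnoza Xu are 8 levels below Eulalia Eriksson.

same level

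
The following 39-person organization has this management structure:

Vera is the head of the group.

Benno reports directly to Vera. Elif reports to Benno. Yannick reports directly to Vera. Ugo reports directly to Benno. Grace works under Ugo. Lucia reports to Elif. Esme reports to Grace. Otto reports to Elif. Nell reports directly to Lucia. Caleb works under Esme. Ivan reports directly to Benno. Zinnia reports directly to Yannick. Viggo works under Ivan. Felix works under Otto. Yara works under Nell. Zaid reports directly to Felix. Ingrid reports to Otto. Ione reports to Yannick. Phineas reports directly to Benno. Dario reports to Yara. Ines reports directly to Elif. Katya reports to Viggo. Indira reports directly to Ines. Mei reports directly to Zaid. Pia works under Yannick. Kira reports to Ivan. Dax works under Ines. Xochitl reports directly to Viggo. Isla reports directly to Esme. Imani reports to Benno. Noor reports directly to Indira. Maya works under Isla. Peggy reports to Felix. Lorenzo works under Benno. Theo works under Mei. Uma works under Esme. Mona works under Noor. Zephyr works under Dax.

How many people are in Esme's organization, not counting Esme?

4

Esme directly manages Caleb, Isla, Uma. Caleb has no reports. Under Isla: Maya (1). Uma has no reports. So Esme's organization is 3 direct reports plus everyone under them: 1 + 2 + 1 = 4.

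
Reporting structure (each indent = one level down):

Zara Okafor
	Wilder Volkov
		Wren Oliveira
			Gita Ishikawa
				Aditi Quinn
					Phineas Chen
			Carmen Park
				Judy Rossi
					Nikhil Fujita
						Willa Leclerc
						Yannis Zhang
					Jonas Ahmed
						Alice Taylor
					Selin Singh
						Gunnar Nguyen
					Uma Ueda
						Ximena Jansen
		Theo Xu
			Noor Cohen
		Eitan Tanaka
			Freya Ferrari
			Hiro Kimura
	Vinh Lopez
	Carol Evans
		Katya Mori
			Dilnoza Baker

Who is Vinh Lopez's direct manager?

Vinh Lopez reports directly to Zara Okafor.

Zara Okafor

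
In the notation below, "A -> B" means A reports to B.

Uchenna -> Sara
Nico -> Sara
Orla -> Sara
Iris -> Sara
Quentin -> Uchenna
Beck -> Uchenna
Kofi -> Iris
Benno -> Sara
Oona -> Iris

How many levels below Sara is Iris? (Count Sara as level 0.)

1

Chain from Iris up to Sara: Iris → Sara. That is 1 step up, so Iris is 1 level below Sara.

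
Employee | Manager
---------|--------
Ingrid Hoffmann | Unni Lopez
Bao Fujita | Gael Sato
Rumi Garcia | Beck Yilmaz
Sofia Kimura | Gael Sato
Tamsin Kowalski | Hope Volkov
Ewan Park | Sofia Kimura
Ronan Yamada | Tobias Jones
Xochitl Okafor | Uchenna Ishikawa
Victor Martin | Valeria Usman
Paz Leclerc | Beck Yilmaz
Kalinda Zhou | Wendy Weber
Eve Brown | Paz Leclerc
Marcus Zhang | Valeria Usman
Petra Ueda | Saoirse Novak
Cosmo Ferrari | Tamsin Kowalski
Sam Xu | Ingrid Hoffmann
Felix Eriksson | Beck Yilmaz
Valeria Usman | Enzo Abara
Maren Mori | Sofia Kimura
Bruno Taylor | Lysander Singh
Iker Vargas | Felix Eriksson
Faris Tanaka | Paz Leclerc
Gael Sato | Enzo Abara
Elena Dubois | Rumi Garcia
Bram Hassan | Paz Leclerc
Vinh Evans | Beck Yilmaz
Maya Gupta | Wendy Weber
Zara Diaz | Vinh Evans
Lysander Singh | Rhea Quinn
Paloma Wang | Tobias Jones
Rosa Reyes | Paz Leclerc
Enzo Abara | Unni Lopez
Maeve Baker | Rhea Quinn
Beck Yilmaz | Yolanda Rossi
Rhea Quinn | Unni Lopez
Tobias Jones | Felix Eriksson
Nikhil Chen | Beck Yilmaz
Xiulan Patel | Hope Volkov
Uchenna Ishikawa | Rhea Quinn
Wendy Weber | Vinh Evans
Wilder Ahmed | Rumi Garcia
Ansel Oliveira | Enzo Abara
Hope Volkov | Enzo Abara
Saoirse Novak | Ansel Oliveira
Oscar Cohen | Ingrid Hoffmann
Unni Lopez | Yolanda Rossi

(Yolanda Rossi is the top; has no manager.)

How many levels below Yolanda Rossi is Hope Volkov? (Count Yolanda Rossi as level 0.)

3

Chain from Hope Volkov up to Yolanda Rossi: Hope Volkov → Enzo Abara → Unni Lopez → Yolanda Rossi. That is 3 steps up, so Hope Volkov is 3 levels below Yolanda Rossi.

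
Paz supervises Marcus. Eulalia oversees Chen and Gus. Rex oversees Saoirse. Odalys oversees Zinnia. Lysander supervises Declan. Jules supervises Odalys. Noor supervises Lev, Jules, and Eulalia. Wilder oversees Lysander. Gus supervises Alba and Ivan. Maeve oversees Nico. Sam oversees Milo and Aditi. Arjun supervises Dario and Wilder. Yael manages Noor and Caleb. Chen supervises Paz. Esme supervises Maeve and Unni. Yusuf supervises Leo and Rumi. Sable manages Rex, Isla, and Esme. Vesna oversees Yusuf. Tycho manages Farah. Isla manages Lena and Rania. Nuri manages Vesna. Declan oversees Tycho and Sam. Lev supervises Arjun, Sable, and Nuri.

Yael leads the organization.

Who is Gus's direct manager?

Eulalia

Gus reports directly to Eulalia.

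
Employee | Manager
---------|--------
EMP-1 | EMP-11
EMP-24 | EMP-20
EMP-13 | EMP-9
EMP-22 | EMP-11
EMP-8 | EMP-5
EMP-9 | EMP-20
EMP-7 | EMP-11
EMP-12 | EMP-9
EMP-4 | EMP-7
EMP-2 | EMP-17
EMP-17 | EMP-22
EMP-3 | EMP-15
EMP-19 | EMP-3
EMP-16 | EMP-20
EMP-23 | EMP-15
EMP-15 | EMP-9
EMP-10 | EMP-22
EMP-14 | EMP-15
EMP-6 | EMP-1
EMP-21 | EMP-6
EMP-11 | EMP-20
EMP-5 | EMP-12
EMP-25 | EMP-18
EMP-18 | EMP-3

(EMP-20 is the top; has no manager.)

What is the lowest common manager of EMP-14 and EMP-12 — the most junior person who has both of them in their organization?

EMP-14's chain of managers is EMP-15, EMP-9, EMP-20. EMP-12's chain of managers is EMP-9, EMP-20. The first manager that appears in both chains is EMP-9.

EMP-9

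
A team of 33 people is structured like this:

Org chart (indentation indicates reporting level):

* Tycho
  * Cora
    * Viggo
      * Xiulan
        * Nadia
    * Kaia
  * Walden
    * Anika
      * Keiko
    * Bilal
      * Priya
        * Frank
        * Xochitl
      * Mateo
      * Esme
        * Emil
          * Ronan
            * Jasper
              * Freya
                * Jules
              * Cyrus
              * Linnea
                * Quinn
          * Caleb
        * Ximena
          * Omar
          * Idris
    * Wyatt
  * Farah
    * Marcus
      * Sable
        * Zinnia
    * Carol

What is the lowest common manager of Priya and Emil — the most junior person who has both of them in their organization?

Priya's chain of managers is Bilal, Walden, Tycho. Emil's chain of managers is Esme, Bilal, Walden, Tycho. The first manager that appears in both chains is Bilal.

Bilal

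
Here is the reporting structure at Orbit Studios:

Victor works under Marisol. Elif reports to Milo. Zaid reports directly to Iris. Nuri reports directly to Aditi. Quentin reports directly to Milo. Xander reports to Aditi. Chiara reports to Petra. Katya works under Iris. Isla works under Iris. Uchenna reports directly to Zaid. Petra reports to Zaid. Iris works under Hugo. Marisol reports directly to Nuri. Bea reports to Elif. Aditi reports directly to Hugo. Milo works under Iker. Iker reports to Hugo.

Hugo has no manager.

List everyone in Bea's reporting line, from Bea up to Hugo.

Bea -> Elif -> Milo -> Iker -> Hugo

Bea reports to Elif. Elif reports to Milo. Milo reports to Iker. Iker reports to Hugo. Hugo is at the top.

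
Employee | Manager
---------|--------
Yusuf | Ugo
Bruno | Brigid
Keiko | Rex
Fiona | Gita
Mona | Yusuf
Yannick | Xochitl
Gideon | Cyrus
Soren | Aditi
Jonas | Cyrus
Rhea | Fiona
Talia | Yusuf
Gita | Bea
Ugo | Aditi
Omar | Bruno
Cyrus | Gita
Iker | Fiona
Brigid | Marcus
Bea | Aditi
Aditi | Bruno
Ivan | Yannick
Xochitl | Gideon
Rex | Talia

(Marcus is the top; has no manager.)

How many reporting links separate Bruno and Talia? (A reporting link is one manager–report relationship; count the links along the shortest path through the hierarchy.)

Talia is in Bruno's organization: the chain from Talia up to Bruno is Talia → Yusuf → Ugo → Aditi → Bruno, which is 4 links.

4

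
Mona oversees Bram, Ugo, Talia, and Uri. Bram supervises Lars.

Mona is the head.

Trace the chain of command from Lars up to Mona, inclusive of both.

Lars reports to Bram. Bram reports to Mona. Mona is at the top.

Lars -> Bram -> Mona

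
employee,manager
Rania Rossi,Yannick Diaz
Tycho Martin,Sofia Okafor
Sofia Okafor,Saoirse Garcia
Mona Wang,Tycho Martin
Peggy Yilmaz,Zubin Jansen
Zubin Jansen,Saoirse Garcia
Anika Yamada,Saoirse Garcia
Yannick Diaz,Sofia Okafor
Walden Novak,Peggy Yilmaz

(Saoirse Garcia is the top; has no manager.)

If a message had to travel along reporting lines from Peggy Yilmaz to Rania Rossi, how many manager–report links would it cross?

5

Peggy Yilmaz is 2 levels below Saoirse Garcia, and Rania Rossi is 3 levels below Saoirse Garcia (their lowest common manager). The shortest path runs up from Peggy Yilmaz to Saoirse Garcia and back down to Rania Rossi: 2 + 3 = 5 links.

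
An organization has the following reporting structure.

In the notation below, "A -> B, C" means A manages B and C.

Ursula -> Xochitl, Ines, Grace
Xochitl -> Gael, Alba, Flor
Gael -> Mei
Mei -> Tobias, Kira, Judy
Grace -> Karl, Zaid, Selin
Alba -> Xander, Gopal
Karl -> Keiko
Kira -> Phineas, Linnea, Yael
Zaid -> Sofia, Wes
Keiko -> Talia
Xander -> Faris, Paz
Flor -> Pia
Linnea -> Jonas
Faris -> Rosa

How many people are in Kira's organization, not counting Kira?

Kira directly manages Phineas, Linnea, Yael. Phineas has no reports. Under Linnea: Jonas (1). Yael has no reports. So Kira's organization is 3 direct reports plus everyone under them: 1 + 2 + 1 = 4.

4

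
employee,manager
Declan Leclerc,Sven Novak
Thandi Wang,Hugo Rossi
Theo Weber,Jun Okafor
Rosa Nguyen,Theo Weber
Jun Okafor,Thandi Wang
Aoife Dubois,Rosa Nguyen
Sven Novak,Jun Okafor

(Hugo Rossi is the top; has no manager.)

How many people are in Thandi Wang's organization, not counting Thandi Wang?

6

Thandi Wang directly manages Jun Okafor. Under Jun Okafor: Sven Novak, Declan Leclerc, Theo Weber, Rosa Nguyen, Aoife Dubois (5). That's 6 in total.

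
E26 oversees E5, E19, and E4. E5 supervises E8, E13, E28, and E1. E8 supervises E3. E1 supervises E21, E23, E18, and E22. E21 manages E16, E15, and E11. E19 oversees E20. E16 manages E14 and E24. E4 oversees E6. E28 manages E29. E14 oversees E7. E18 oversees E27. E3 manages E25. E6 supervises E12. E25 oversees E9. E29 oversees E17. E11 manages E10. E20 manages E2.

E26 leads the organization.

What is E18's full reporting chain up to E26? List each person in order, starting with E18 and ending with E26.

E18 reports to E1. E1 reports to E5. E5 reports to E26. E26 is at the top.

E18 -> E1 -> E5 -> E26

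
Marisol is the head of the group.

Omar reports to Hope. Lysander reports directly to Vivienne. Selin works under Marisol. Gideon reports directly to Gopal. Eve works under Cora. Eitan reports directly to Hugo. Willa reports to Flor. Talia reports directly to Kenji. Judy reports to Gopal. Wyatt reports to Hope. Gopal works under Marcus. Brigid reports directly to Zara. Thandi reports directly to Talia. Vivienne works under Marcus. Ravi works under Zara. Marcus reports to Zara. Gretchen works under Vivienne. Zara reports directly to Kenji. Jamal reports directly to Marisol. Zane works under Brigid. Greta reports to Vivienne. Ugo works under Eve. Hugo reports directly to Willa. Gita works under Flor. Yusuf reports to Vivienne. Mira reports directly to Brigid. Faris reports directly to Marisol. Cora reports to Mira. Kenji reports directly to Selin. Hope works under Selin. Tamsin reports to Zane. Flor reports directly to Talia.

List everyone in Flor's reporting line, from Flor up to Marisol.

Flor -> Talia -> Kenji -> Selin -> Marisol

Flor reports to Talia. Talia reports to Kenji. Kenji reports to Selin. Selin reports to Marisol. Marisol is at the top.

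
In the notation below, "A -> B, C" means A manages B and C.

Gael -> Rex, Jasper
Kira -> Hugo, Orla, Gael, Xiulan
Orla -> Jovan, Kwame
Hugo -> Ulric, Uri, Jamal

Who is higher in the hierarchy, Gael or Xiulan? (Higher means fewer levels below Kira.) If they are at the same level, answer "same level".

Both Gael and Xiulan are 1 level below Kira.

same level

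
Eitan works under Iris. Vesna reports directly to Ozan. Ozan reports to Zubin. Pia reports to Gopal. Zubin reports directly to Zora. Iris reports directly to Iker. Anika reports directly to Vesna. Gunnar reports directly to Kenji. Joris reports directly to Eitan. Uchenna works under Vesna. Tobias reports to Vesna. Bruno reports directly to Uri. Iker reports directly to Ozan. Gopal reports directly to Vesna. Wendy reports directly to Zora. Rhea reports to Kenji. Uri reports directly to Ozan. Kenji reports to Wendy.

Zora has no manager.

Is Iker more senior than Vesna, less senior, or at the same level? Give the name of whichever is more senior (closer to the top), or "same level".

same level

Both Iker and Vesna are 3 levels below Zora.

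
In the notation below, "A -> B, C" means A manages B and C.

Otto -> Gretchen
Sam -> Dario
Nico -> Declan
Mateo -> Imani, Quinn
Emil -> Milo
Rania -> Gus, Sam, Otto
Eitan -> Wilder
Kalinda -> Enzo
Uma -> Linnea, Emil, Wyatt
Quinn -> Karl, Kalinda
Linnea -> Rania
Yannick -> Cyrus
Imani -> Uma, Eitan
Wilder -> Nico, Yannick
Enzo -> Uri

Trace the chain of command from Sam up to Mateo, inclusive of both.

Sam -> Rania -> Linnea -> Uma -> Imani -> Mateo

Sam reports to Rania. Rania reports to Linnea. Linnea reports to Uma. Uma reports to Imani. Imani reports to Mateo. Mateo is at the top.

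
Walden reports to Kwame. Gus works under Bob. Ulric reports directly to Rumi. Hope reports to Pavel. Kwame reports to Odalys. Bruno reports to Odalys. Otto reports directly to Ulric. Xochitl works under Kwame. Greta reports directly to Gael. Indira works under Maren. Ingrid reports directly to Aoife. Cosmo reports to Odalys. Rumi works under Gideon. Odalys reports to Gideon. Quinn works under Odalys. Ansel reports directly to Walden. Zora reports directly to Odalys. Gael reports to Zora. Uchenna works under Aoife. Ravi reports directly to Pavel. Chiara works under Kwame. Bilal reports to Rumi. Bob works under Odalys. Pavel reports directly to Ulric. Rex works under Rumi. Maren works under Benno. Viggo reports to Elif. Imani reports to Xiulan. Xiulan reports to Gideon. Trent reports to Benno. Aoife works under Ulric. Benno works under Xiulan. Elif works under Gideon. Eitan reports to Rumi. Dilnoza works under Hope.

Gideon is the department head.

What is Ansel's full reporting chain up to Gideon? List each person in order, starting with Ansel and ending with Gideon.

Ansel reports to Walden. Walden reports to Kwame. Kwame reports to Odalys. Odalys reports to Gideon. Gideon is at the top.

Ansel -> Walden -> Kwame -> Odalys -> Gideon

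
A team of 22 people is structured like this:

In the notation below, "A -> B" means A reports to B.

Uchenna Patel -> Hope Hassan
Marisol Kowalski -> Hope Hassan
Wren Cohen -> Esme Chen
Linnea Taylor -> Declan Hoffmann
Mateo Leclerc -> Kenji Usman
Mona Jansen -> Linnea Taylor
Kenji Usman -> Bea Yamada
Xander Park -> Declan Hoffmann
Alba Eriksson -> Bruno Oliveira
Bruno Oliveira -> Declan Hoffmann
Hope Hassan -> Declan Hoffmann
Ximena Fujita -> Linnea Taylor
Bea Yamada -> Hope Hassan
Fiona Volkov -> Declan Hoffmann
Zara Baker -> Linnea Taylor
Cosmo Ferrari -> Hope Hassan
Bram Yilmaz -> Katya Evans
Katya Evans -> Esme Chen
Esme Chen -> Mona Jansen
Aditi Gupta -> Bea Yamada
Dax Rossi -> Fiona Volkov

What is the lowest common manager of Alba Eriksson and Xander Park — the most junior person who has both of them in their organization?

Alba Eriksson's chain of managers is Bruno Oliveira, Declan Hoffmann. Xander Park's chain of managers is Declan Hoffmann. The first manager that appears in both chains is Declan Hoffmann.

Declan Hoffmann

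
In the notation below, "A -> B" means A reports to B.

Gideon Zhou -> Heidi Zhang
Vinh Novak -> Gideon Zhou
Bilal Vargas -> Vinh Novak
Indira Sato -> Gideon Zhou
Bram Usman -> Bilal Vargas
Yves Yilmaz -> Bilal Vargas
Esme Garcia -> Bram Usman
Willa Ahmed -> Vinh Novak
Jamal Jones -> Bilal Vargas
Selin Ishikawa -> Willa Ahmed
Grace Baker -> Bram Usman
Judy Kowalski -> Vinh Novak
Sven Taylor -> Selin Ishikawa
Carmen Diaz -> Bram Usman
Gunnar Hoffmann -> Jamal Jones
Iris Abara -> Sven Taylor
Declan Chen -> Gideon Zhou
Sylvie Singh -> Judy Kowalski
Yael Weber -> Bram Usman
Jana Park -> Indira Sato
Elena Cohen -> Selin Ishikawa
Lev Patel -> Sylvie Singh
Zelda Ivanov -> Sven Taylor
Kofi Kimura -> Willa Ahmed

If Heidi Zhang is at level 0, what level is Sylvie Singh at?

4

Chain from Sylvie Singh up to Heidi Zhang: Sylvie Singh → Judy Kowalski → Vinh Novak → Gideon Zhou → Heidi Zhang. That is 4 steps up, so Sylvie Singh is 4 levels below Heidi Zhang.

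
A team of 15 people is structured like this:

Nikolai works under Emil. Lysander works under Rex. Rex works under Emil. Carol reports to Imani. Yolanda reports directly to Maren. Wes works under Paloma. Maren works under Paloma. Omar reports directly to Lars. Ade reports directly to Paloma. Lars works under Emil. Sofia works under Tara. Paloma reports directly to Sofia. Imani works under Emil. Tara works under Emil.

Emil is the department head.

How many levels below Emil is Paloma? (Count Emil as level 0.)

Chain from Paloma up to Emil: Paloma → Sofia → Tara → Emil. That is 3 steps up, so Paloma is 3 levels below Emil.

3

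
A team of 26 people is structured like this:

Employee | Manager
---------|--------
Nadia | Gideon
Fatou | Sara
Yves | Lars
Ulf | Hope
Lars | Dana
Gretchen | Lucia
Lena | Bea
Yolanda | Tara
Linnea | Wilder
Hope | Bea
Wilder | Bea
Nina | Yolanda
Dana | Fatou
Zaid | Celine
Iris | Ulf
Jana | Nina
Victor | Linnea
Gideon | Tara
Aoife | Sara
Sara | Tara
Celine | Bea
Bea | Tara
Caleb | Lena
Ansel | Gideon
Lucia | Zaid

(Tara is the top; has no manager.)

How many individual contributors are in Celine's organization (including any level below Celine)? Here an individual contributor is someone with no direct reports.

1

The only person in Celine's organization with no one reporting to them is Gretchen. That is 1.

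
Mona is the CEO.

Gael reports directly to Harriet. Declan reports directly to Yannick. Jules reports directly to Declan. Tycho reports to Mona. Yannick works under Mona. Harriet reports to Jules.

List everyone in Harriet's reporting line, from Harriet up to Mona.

Harriet reports to Jules. Jules reports to Declan. Declan reports to Yannick. Yannick reports to Mona. Mona is at the top.

Harriet -> Jules -> Declan -> Yannick -> Mona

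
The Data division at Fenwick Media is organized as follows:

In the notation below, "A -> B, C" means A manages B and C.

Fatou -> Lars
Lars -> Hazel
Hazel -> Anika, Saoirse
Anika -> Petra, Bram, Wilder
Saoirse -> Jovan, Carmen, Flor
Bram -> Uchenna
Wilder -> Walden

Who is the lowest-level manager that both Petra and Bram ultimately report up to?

Anika

Petra's chain of managers is Anika, Hazel, Lars, Fatou. Bram's chain of managers is Anika, Hazel, Lars, Fatou. The first manager that appears in both chains is Anika.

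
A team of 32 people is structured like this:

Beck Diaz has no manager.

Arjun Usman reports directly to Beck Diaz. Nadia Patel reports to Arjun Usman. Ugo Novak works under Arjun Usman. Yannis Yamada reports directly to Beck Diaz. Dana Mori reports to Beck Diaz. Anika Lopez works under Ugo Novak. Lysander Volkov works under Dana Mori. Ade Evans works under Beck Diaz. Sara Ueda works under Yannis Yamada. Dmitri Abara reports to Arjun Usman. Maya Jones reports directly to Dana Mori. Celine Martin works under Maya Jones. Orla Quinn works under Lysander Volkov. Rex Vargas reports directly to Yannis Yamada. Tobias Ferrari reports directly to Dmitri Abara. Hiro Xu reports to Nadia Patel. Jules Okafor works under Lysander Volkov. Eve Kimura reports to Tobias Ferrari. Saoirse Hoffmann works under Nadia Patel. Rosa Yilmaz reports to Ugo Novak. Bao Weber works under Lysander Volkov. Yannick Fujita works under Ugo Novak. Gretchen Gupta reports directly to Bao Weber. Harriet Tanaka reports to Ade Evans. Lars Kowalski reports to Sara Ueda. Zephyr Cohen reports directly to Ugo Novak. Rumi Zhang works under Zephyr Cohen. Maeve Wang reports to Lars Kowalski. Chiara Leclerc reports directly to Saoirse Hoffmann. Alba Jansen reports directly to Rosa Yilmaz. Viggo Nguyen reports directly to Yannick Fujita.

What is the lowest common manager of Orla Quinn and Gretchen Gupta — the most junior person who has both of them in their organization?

Lysander Volkov

Orla Quinn's chain of managers is Lysander Volkov, Dana Mori, Beck Diaz. Gretchen Gupta's chain of managers is Bao Weber, Lysander Volkov, Dana Mori, Beck Diaz. The first manager that appears in both chains is Lysander Volkov.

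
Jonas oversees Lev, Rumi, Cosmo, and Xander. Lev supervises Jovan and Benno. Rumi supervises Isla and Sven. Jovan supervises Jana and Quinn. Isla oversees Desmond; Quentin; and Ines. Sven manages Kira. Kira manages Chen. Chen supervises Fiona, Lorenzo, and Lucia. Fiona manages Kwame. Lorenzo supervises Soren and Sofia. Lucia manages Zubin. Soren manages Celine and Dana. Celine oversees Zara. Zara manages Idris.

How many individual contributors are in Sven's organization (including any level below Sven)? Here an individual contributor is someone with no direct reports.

The people in Sven's organization with no one reporting to them are Zubin, Sofia, Dana, Idris, Kwame. That is 5.

5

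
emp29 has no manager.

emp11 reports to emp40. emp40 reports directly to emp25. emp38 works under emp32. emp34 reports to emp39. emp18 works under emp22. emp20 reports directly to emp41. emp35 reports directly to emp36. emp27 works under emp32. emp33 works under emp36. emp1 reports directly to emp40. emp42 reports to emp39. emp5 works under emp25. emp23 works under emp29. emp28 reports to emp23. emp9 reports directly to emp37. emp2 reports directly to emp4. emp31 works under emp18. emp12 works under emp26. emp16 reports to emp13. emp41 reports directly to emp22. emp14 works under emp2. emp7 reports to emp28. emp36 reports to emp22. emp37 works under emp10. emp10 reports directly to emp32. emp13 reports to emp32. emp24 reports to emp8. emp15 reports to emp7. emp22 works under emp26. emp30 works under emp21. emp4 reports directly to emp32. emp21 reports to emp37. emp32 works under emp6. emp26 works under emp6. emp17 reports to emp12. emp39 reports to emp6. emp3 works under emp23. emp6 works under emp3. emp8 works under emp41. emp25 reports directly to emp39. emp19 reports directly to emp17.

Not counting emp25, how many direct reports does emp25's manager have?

emp25 reports to emp39. emp39's other direct reports are emp34, emp42 — 2 peers.

2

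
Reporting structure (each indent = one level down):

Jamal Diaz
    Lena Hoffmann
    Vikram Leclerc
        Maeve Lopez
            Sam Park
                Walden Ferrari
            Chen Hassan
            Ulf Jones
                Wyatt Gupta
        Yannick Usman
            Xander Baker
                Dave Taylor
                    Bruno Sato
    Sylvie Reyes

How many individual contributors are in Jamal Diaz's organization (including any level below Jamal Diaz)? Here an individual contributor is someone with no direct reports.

The people in Jamal Diaz's organization with no one reporting to them are Sylvie Reyes, Bruno Sato, Wyatt Gupta, Chen Hassan, Walden Ferrari, Lena Hoffmann. That is 6.

6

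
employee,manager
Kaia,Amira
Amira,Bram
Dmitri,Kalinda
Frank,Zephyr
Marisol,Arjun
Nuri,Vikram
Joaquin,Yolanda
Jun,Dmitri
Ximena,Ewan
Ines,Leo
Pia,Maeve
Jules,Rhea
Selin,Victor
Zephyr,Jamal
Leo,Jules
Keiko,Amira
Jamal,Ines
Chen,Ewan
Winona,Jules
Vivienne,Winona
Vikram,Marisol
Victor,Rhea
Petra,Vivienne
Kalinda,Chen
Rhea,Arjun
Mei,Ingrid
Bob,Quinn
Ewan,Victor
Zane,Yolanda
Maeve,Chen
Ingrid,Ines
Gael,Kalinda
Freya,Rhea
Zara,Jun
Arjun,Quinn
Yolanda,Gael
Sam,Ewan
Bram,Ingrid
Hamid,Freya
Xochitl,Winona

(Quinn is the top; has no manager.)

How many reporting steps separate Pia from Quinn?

7

Chain from Pia up to Quinn: Pia → Maeve → Chen → Ewan → Victor → Rhea → Arjun → Quinn. That is 7 steps up, so Pia is 7 levels below Quinn.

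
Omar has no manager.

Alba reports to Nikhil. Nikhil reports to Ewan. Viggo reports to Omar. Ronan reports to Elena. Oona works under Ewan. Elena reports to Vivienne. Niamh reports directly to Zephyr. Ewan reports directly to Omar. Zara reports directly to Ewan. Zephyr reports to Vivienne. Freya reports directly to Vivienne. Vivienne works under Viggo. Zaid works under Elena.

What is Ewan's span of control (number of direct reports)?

3

Ewan directly manages Nikhil, Zara, Oona. That is 3 direct reports.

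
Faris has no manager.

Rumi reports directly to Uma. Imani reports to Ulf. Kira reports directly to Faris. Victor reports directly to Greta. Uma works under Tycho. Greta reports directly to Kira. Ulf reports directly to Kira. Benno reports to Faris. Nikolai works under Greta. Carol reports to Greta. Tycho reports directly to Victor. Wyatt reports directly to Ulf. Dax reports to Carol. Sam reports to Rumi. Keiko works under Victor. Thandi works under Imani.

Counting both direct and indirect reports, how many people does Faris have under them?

16

Faris directly manages Kira, Benno. Under Kira: Ulf, Wyatt, Imani, Thandi, Greta, Nikolai, Carol, Dax, Victor, Keiko, Tycho, Uma, Rumi, Sam (14). Benno has no reports. So Faris's organization is 2 direct reports plus everyone under them: 15 + 1 = 16.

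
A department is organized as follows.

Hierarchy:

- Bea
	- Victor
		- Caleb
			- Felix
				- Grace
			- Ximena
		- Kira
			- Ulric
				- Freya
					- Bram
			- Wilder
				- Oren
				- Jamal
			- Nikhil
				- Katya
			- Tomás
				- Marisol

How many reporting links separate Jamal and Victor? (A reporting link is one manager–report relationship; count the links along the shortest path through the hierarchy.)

3

Jamal is in Victor's organization: the chain from Jamal up to Victor is Jamal → Wilder → Kira → Victor, which is 3 links.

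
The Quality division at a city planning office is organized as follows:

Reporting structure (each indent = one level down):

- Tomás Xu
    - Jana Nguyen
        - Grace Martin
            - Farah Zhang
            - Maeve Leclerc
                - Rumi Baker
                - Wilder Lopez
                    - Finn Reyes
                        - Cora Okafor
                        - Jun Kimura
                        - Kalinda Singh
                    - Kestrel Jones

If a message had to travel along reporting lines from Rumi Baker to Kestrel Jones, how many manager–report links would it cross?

3

Rumi Baker is 1 level below Maeve Leclerc, and Kestrel Jones is 2 levels below Maeve Leclerc (their lowest common manager). The shortest path runs up from Rumi Baker to Maeve Leclerc and back down to Kestrel Jones: 1 + 2 = 3 links.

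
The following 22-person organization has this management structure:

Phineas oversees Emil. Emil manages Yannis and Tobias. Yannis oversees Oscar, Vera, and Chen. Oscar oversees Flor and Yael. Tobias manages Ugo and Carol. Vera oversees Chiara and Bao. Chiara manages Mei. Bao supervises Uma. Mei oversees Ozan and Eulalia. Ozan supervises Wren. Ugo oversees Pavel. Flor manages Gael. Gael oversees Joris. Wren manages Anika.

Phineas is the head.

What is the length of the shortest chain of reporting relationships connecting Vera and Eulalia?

3

Eulalia is in Vera's organization: the chain from Eulalia up to Vera is Eulalia → Mei → Chiara → Vera, which is 3 links.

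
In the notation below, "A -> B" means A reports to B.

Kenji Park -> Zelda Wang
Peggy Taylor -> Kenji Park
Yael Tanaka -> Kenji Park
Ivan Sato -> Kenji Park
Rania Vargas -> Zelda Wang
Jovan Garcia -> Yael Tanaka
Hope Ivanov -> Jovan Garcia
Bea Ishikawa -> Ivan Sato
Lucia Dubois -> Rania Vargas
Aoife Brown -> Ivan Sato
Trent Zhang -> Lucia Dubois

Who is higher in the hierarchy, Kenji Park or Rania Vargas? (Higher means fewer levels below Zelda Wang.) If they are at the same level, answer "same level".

same level

Both Kenji Park and Rania Vargas are 1 level below Zelda Wang.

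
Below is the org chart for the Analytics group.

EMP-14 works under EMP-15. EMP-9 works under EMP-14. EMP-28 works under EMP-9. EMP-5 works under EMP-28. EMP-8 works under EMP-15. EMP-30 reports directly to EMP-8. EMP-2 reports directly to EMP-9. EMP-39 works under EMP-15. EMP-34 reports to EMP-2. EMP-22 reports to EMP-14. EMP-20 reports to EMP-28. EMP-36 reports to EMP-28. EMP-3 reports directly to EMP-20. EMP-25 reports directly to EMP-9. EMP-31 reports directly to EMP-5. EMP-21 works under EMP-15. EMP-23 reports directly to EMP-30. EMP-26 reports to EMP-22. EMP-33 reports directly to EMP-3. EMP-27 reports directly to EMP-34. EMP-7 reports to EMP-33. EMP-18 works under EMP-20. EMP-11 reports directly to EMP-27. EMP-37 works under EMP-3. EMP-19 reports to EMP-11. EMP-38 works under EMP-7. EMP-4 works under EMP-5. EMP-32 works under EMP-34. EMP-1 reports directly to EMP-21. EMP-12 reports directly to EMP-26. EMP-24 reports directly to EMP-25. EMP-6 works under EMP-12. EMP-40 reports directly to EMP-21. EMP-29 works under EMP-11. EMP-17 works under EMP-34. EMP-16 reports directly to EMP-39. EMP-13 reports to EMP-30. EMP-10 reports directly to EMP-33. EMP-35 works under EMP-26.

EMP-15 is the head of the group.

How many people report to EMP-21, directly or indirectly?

2

EMP-21 directly manages EMP-1, EMP-40. EMP-1 has no reports. EMP-40 has no reports. So EMP-21's organization is 2 direct reports plus everyone under them: 1 + 1 = 2.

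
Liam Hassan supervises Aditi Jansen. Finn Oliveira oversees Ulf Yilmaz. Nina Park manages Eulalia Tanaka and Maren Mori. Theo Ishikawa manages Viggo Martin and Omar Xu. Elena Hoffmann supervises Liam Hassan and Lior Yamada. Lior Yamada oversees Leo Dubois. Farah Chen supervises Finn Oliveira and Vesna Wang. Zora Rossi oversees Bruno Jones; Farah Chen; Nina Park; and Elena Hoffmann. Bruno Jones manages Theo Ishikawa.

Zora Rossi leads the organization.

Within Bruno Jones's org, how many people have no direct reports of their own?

2

The people in Bruno Jones's organization with no one reporting to them are Omar Xu, Viggo Martin. That is 2.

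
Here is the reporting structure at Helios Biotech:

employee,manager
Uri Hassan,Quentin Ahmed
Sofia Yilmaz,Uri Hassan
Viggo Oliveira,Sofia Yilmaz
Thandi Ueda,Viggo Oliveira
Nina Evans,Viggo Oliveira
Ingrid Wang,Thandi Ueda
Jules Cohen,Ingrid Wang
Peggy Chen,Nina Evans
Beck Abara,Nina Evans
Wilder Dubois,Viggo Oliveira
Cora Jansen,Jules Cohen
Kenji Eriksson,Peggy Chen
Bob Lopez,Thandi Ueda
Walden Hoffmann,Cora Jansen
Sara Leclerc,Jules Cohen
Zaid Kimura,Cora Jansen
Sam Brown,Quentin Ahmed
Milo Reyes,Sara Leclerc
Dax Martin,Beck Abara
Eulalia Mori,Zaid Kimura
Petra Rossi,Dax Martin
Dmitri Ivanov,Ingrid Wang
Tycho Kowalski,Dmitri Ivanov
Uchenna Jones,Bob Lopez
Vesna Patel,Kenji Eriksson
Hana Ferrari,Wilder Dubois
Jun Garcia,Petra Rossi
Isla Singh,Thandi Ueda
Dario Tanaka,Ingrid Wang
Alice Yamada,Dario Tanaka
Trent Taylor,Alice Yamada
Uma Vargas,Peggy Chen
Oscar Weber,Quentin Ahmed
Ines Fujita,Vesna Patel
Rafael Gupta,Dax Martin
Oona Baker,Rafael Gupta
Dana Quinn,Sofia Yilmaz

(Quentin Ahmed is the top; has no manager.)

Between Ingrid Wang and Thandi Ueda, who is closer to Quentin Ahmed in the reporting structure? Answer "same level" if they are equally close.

Thandi Ueda

Ingrid Wang is 5 levels below Quentin Ahmed; Thandi Ueda is 4. Thandi Ueda is higher.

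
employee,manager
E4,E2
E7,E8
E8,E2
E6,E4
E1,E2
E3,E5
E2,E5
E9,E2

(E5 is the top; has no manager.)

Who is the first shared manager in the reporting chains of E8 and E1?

E2

E8's chain of managers is E2, E5. E1's chain of managers is E2, E5. The first manager that appears in both chains is E2.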